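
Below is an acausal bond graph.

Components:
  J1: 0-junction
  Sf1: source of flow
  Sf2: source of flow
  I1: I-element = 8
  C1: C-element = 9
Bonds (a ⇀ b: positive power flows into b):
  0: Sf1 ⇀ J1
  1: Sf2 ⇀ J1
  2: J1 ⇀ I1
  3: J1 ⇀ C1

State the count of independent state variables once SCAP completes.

2  (C1, I1 all integral)

#0 →Sf1  (Sf1 fixes flow; stroke at Sf1)
#1 →Sf2  (source Sf2 imposes f)
#2 →I1  (I1 outputs flow p/I1)
#3 →J1  (J1 needs exactly one e-in)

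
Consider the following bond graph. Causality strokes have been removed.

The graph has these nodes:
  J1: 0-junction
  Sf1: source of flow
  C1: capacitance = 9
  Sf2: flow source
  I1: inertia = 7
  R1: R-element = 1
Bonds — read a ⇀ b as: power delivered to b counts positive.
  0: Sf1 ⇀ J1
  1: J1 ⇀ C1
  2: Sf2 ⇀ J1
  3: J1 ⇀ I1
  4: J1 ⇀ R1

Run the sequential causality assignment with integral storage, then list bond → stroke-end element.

#0 |Sf1
#1 |J1
#2 |Sf2
#3 |I1
#4 |R1

b0 →Sf1  (Sf1 (Sf) sets flow on bond)
b2 →Sf2  (Sf2 (Sf) sets flow on bond)
b1 →J1  (C1 integral (e out))
b3 →I1  (J1 effort already set via bond 1)
b4 →R1  (common-e at J1 fixed by 1)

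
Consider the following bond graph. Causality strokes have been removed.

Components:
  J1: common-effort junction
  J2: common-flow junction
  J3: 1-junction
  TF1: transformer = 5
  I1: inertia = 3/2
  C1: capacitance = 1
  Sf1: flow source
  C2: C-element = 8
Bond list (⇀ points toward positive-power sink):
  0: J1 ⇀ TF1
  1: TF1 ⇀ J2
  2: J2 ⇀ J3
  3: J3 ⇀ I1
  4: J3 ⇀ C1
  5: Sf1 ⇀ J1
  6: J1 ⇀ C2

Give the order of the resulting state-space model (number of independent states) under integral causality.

3  (C1, C2, I1 all integral)

bond 5 |Sf1  (source Sf1 imposes f)
bond 3 |I1  (I1: I, integral causality)
bond 2 |J3  (J3 flow already set via bond 3)
bond 4 |J3  (J3 flow already set via bond 3)
bond 1 |J2  (common-f at J2 fixed by 2)
bond 0 |TF1  (through TF1, causality passes straight; one stroke at TF1)
bond 6 |J1  (only one effort-in slot at J1)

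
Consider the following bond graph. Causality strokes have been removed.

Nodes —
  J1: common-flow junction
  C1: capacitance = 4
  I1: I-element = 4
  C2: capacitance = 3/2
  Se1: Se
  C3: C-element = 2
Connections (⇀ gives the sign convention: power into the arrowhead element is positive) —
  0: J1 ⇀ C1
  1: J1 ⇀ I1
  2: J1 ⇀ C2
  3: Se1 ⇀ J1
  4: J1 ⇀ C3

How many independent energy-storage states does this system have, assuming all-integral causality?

4  (C1, C2, C3, I1 all integral)

b3 stroke→J1  (Se1 (Se) sets effort on bond)
b0 stroke→J1  (C1 integral (e out))
b1 stroke→I1  (prefer integral on I1)
b2 stroke→J1  (1-jn J1 has f-setter on 1)
b4 stroke→J1  (J1: bond 1 brought flow, rest push out)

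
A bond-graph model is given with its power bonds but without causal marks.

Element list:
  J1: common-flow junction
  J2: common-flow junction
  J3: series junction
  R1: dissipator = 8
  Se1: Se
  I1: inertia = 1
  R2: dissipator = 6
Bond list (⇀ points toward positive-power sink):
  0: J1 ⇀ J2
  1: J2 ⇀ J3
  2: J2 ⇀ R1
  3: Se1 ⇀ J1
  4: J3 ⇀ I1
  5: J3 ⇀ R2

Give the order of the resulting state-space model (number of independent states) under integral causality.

bond 3 stroke at J1  (Se1 fixes effort; stroke away)
bond 0 stroke at J2  (only one flow-in slot at J1)
bond 4 stroke at I1  (prefer integral on I1)
bond 1 stroke at J3  (J3 flow already set via bond 4)
bond 5 stroke at J3  (J3: bond 4 brought flow, rest push out)
bond 2 stroke at J2  (common-f at J2 fixed by 1)

1  (I1 all integral)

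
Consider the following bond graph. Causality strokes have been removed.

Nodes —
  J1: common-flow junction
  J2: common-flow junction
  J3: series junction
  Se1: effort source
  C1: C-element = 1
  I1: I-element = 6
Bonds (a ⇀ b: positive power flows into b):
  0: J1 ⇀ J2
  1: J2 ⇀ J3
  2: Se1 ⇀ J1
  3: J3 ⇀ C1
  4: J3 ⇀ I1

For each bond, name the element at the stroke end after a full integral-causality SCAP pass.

#2 →J1  (source Se1 imposes e)
#0 →J2  (closing 1-jn rule on J1)
#1 →J3  (only one flow-in slot at J2)
#3 →J3  (C1 integral (e out))
#4 →I1  (J3 needs exactly one f-in)

#0 stroke→J2
#1 stroke→J3
#2 stroke→J1
#3 stroke→J3
#4 stroke→I1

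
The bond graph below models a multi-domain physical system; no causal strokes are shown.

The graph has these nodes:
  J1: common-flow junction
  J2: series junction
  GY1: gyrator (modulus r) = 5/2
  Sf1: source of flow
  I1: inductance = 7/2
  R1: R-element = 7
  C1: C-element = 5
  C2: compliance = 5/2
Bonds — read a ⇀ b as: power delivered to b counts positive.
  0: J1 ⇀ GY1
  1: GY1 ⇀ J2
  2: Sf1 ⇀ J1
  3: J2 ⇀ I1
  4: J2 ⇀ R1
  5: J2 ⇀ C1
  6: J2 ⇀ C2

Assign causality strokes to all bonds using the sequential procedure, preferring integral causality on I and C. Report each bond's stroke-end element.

bond 2 stroke→Sf1  (Sf1 fixes flow; stroke at Sf1)
bond 0 stroke→J1  (J1 flow already set via bond 2)
bond 1 stroke→J2  (GY1: gyrator matches bond 0)
bond 3 stroke→I1  (I1: I, integral causality)
bond 4 stroke→J2  (J2 flow already set via bond 3)
bond 5 stroke→J2  (common-f at J2 fixed by 3)
bond 6 stroke→J2  (J2: bond 3 brought flow, rest push out)

β0 stroke at J1
β1 stroke at J2
β2 stroke at Sf1
β3 stroke at I1
β4 stroke at J2
β5 stroke at J2
β6 stroke at J2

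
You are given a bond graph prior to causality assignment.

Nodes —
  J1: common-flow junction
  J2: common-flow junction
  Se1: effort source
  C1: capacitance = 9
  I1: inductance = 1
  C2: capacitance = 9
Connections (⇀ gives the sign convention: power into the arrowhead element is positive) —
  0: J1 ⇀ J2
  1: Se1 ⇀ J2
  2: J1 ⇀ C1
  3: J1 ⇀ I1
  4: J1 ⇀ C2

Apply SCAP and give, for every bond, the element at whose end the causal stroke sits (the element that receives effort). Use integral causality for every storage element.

bond 1 stroke→J2  (Se1 fixes effort; stroke away)
bond 0 stroke→J1  (only one flow-in slot at J2)
bond 2 stroke→J1  (C1: C, integral causality)
bond 3 stroke→I1  (I1: I, integral causality)
bond 4 stroke→J1  (1-jn J1 has f-setter on 3)

b0 →J1
b1 →J2
b2 →J1
b3 →I1
b4 →J1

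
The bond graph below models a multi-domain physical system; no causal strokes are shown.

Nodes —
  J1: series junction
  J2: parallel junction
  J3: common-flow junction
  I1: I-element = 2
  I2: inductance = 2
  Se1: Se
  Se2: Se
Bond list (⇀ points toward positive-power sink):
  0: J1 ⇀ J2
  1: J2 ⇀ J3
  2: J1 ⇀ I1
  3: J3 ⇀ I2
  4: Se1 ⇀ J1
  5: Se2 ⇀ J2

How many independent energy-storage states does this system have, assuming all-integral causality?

2  (I1, I2 all integral)

bond 4 →J1  (Se1 fixes effort; stroke away)
bond 5 →J2  (Se2: effort source, stroke at far end)
bond 0 →J1  (J2: bond 5 brought effort, rest push out)
bond 1 →J3  (J2: bond 5 brought effort, rest push out)
bond 3 →I2  (J3 needs exactly one f-in)
bond 2 →I1  (only one flow-in slot at J1)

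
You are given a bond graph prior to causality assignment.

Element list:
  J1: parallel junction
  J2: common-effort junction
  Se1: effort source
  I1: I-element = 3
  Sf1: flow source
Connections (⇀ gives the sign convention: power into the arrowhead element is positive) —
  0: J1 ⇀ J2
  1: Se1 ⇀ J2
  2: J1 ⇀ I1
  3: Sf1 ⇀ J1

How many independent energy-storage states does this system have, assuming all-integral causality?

1  (I1 all integral)

β1 stroke→J2  (source Se1 imposes e)
β3 stroke→Sf1  (Sf1: flow source, stroke at near end)
β0 stroke→J1  (common-e at J2 fixed by 1)
β2 stroke→I1  (J1: bond 0 brought effort, rest push out)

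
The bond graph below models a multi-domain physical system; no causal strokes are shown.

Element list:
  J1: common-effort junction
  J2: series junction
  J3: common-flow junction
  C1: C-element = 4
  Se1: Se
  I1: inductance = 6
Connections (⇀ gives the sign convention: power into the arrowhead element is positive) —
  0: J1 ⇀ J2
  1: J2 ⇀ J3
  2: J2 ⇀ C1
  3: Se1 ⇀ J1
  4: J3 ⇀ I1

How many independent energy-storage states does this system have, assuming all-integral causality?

#3 |J1  (Se1: effort source, stroke at far end)
#0 |J2  (common-e at J1 fixed by 3)
#2 |J2  (C1 integral (e out))
#1 |J3  (closing 1-jn rule on J2)
#4 |I1  (only one flow-in slot at J3)

2  (C1, I1 all integral)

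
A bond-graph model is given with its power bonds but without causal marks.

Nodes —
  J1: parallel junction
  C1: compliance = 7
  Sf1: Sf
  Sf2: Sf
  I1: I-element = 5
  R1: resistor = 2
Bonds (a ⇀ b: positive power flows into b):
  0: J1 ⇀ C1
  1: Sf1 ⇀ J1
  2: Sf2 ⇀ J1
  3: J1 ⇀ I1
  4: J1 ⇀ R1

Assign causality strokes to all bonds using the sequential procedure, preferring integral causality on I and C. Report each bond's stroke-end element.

β1 |Sf1  (Sf1: flow source, stroke at near end)
β2 |Sf2  (Sf2 fixes flow; stroke at Sf2)
β0 |J1  (C1 integral (e out))
β3 |I1  (J1 effort already set via bond 0)
β4 |R1  (common-e at J1 fixed by 0)

bond 0 →J1
bond 1 →Sf1
bond 2 →Sf2
bond 3 →I1
bond 4 →R1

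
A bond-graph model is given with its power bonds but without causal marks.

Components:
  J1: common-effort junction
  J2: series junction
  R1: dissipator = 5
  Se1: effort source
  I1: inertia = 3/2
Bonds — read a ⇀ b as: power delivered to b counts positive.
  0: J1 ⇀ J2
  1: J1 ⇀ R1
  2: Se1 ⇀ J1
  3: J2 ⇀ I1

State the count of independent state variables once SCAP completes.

β2 →J1  (source Se1 imposes e)
β0 →J2  (J1: bond 2 brought effort, rest push out)
β1 →R1  (0-jn J1 has e-setter on 2)
β3 →I1  (J2 needs exactly one f-in)

1  (I1 all integral)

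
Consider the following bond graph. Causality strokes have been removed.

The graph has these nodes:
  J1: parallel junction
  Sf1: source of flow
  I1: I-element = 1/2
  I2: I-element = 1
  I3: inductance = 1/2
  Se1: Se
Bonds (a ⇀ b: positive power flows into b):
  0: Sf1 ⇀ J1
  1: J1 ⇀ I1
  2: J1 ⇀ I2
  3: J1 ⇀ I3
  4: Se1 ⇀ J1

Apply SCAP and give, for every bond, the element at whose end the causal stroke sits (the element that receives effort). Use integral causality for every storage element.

#0 stroke→Sf1  (Sf1 fixes flow; stroke at Sf1)
#4 stroke→J1  (source Se1 imposes e)
#1 stroke→I1  (0-jn J1 has e-setter on 4)
#2 stroke→I2  (J1: bond 4 brought effort, rest push out)
#3 stroke→I3  (J1: bond 4 brought effort, rest push out)

b0 →Sf1
b1 →I1
b2 →I2
b3 →I3
b4 →J1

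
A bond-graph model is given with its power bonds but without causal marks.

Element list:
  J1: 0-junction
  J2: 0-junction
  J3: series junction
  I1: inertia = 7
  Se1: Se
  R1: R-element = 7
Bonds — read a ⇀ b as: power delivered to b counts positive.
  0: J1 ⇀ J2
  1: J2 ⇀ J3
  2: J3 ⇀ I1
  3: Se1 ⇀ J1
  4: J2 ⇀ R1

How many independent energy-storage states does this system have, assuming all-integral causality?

1  (I1 all integral)

β3 →J1  (Se1 (Se) sets effort on bond)
β0 →J2  (0-jn J1 has e-setter on 3)
β1 →J3  (common-e at J2 fixed by 0)
β4 →R1  (common-e at J2 fixed by 0)
β2 →I1  (closing 1-jn rule on J3)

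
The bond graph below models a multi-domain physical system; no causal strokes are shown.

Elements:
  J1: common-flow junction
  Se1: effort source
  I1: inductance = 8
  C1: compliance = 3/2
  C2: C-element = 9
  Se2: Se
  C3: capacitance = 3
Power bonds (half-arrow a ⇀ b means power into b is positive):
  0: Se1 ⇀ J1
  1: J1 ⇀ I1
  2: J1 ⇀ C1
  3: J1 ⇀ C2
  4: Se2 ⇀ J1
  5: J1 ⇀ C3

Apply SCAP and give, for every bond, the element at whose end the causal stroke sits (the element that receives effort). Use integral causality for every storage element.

bond 0 →J1
bond 1 →I1
bond 2 →J1
bond 3 →J1
bond 4 →J1
bond 5 →J1

#0 |J1  (Se1: effort source, stroke at far end)
#4 |J1  (Se2 fixes effort; stroke away)
#1 |I1  (I1: I, integral causality)
#2 |J1  (1-jn J1 has f-setter on 1)
#3 |J1  (J1: bond 1 brought flow, rest push out)
#5 |J1  (J1: bond 1 brought flow, rest push out)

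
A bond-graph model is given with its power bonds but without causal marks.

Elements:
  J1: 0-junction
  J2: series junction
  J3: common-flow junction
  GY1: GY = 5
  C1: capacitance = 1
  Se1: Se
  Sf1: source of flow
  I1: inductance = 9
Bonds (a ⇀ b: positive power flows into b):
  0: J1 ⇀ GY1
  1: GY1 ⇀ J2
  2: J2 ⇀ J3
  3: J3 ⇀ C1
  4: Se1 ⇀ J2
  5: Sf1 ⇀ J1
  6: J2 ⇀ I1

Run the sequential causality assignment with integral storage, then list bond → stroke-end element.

bond 0 stroke at J1
bond 1 stroke at J2
bond 2 stroke at J2
bond 3 stroke at J3
bond 4 stroke at J2
bond 5 stroke at Sf1
bond 6 stroke at I1

bond 4 |J2  (Se1 fixes effort; stroke away)
bond 5 |Sf1  (Sf1 fixes flow; stroke at Sf1)
bond 0 |J1  (closing 0-jn rule on J1)
bond 1 |J2  (through GY1, causality inverts; strokes same side of GY1)
bond 3 |J3  (prefer integral on C1)
bond 2 |J2  (J3 needs exactly one f-in)
bond 6 |I1  (closing 1-jn rule on J2)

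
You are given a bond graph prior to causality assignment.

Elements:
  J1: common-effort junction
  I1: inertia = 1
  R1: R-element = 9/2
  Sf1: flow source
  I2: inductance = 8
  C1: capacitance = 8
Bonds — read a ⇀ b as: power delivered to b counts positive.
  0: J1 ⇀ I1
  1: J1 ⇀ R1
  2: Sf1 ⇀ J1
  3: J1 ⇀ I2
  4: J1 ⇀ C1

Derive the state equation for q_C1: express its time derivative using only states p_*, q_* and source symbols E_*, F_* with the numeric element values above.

β2 |Sf1  (Sf1 (Sf) sets flow on bond)
β0 |I1  (I1: I, integral causality)
β3 |I2  (I2: I, integral causality)
β4 |J1  (C1 integral (e out))
β1 |R1  (common-e at J1 fixed by 4)

dq_C1/dt = F_Sf1 - p_I1 - p_I2/8 - q_C1/36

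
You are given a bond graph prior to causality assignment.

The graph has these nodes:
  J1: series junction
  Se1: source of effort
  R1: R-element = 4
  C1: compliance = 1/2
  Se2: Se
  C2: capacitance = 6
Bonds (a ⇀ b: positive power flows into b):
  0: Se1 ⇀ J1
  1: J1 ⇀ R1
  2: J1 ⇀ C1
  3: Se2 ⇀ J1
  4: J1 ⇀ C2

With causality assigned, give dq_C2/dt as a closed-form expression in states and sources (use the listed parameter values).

#0 stroke at J1  (Se1: effort source, stroke at far end)
#3 stroke at J1  (Se2 fixes effort; stroke away)
#2 stroke at J1  (C1 outputs effort q/C1)
#4 stroke at J1  (C2: C, integral causality)
#1 stroke at R1  (J1 needs exactly one f-in)

dq_C2/dt = E_Se1/4 + E_Se2/4 - q_C1/2 - q_C2/24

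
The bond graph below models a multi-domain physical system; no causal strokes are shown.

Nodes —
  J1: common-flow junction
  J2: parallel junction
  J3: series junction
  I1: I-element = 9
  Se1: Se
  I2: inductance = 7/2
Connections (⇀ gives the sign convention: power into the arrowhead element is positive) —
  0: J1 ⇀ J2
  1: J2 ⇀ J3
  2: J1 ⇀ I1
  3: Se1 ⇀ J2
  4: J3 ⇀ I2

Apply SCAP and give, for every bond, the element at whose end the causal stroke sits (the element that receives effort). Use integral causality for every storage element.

b3 stroke at J2  (Se1: effort source, stroke at far end)
b0 stroke at J1  (0-jn J2 has e-setter on 3)
b1 stroke at J3  (common-e at J2 fixed by 3)
b4 stroke at I2  (only one flow-in slot at J3)
b2 stroke at I1  (closing 1-jn rule on J1)

#0 |J1
#1 |J3
#2 |I1
#3 |J2
#4 |I2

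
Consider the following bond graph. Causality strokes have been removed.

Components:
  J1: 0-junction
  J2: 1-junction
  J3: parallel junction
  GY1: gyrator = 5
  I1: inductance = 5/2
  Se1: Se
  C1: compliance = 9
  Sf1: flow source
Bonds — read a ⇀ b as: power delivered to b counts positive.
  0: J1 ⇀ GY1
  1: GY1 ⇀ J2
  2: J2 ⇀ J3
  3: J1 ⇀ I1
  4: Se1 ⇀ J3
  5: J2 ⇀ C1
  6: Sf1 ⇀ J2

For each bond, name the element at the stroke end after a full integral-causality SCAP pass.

#0 stroke→J1
#1 stroke→J2
#2 stroke→J2
#3 stroke→I1
#4 stroke→J3
#5 stroke→J2
#6 stroke→Sf1

β4 stroke at J3  (Se1: effort source, stroke at far end)
β6 stroke at Sf1  (source Sf1 imposes f)
β1 stroke at J2  (common-f at J2 fixed by 6)
β2 stroke at J2  (common-f at J2 fixed by 6)
β5 stroke at J2  (1-jn J2 has f-setter on 6)
β0 stroke at J1  (GY GY1: same side as bond 1)
β3 stroke at I1  (J1 effort already set via bond 0)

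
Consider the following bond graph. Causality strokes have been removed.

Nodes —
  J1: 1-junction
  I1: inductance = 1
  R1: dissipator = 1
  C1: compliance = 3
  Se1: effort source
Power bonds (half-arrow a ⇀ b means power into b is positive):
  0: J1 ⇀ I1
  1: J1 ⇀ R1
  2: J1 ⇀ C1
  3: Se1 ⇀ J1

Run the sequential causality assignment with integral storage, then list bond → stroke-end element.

bond 0 stroke at I1
bond 1 stroke at J1
bond 2 stroke at J1
bond 3 stroke at J1

bond 3 |J1  (Se1: effort source, stroke at far end)
bond 0 |I1  (I1 outputs flow p/I1)
bond 1 |J1  (common-f at J1 fixed by 0)
bond 2 |J1  (common-f at J1 fixed by 0)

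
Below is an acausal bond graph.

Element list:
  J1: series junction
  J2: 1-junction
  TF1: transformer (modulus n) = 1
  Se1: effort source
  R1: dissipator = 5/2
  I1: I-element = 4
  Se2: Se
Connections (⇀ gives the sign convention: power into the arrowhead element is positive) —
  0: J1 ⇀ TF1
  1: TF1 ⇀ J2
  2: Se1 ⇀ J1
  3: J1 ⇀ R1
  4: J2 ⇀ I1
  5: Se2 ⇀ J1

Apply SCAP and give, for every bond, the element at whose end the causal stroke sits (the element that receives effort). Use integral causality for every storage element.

bond 2 |J1  (Se1: effort source, stroke at far end)
bond 5 |J1  (source Se2 imposes e)
bond 4 |I1  (I1 outputs flow p/I1)
bond 1 |J2  (J2 flow already set via bond 4)
bond 0 |TF1  (through TF1, causality passes straight; one stroke at TF1)
bond 3 |J1  (J1 flow already set via bond 0)

bond 0 stroke→TF1
bond 1 stroke→J2
bond 2 stroke→J1
bond 3 stroke→J1
bond 4 stroke→I1
bond 5 stroke→J1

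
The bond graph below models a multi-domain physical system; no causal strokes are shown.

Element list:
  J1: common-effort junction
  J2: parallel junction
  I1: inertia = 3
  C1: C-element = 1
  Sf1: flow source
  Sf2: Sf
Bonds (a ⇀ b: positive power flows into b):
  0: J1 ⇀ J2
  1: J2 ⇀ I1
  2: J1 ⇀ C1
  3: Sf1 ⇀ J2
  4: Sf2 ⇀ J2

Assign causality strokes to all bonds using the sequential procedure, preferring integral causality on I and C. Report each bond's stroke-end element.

bond 3 stroke→Sf1  (source Sf1 imposes f)
bond 4 stroke→Sf2  (Sf2: flow source, stroke at near end)
bond 1 stroke→I1  (I1 integral (f out))
bond 0 stroke→J2  (only one effort-in slot at J2)
bond 2 stroke→J1  (only one effort-in slot at J1)

bond 0 →J2
bond 1 →I1
bond 2 →J1
bond 3 →Sf1
bond 4 →Sf2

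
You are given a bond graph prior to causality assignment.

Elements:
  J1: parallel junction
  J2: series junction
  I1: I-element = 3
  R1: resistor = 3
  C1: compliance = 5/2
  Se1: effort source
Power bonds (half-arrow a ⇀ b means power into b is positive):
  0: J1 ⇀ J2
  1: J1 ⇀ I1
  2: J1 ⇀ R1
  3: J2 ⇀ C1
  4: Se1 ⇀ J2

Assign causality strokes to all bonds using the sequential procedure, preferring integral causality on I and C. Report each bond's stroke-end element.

b0 stroke→J1
b1 stroke→I1
b2 stroke→R1
b3 stroke→J2
b4 stroke→J2

#4 |J2  (source Se1 imposes e)
#1 |I1  (I1: I, integral causality)
#3 |J2  (C1 outputs effort q/C1)
#0 |J1  (closing 1-jn rule on J2)
#2 |R1  (0-jn J1 has e-setter on 0)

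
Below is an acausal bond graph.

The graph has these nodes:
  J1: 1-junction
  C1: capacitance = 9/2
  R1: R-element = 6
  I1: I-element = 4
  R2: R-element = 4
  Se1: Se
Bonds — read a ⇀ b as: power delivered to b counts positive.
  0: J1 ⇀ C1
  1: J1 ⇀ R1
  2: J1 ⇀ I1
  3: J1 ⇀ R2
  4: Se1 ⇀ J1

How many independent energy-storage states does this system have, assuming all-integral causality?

#4 stroke at J1  (Se1: effort source, stroke at far end)
#0 stroke at J1  (prefer integral on C1)
#2 stroke at I1  (I1 integral (f out))
#1 stroke at J1  (J1 flow already set via bond 2)
#3 stroke at J1  (J1 flow already set via bond 2)

2  (C1, I1 all integral)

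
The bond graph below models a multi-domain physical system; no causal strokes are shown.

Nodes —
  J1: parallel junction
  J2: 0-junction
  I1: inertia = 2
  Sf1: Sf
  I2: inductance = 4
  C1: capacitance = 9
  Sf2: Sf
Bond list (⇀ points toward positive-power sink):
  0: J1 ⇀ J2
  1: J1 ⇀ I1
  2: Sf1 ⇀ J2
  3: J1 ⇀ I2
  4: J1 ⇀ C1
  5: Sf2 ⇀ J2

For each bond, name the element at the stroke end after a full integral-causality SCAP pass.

#2 |Sf1  (Sf1 fixes flow; stroke at Sf1)
#5 |Sf2  (Sf2: flow source, stroke at near end)
#0 |J2  (J2: last free bond brings effort in)
#1 |I1  (I1: I, integral causality)
#3 |I2  (I2 outputs flow p/I2)
#4 |J1  (J1: last free bond brings effort in)

bond 0 →J2
bond 1 →I1
bond 2 →Sf1
bond 3 →I2
bond 4 →J1
bond 5 →Sf2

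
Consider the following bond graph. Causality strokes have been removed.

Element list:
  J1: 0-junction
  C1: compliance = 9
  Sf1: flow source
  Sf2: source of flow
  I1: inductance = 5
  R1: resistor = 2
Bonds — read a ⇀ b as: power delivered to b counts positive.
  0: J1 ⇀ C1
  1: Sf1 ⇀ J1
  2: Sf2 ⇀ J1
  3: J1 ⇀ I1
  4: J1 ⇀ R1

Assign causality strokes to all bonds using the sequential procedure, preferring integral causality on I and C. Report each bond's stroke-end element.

#0 stroke→J1
#1 stroke→Sf1
#2 stroke→Sf2
#3 stroke→I1
#4 stroke→R1

β1 |Sf1  (Sf1 fixes flow; stroke at Sf1)
β2 |Sf2  (Sf2 fixes flow; stroke at Sf2)
β0 |J1  (C1 outputs effort q/C1)
β3 |I1  (J1: bond 0 brought effort, rest push out)
β4 |R1  (0-jn J1 has e-setter on 0)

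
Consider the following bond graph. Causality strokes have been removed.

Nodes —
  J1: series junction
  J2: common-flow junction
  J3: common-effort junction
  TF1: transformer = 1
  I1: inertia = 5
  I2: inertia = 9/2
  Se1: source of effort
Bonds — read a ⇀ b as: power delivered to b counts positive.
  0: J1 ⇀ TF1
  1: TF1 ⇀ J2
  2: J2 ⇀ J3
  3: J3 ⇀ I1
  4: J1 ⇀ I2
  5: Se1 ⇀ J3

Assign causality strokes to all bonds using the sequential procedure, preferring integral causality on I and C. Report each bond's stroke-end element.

b0 stroke→J1
b1 stroke→TF1
b2 stroke→J2
b3 stroke→I1
b4 stroke→I2
b5 stroke→J3

bond 5 →J3  (Se1: effort source, stroke at far end)
bond 2 →J2  (J3: bond 5 brought effort, rest push out)
bond 3 →I1  (0-jn J3 has e-setter on 5)
bond 1 →TF1  (only one flow-in slot at J2)
bond 0 →J1  (TF TF1: opposite of bond 1)
bond 4 →I2  (J1 needs exactly one f-in)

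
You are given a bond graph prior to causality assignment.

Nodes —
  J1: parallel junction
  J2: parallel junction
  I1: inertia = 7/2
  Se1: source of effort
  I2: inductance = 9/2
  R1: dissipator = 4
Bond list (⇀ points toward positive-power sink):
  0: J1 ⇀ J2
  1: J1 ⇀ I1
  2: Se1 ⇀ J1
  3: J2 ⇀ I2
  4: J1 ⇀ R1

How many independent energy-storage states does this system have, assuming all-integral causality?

β2 stroke at J1  (Se1 (Se) sets effort on bond)
β0 stroke at J2  (0-jn J1 has e-setter on 2)
β1 stroke at I1  (0-jn J1 has e-setter on 2)
β4 stroke at R1  (common-e at J1 fixed by 2)
β3 stroke at I2  (J2: bond 0 brought effort, rest push out)

2  (I1, I2 all integral)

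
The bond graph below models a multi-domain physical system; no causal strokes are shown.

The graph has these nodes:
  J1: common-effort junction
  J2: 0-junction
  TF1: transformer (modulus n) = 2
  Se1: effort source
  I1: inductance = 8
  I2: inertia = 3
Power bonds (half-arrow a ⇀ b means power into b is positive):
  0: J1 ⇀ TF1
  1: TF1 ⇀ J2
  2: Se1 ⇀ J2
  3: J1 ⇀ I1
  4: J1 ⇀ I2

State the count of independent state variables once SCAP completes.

#2 stroke→J2  (source Se1 imposes e)
#1 stroke→TF1  (common-e at J2 fixed by 2)
#0 stroke→J1  (through TF1, causality passes straight; one stroke at TF1)
#3 stroke→I1  (J1 effort already set via bond 0)
#4 stroke→I2  (common-e at J1 fixed by 0)

2  (I1, I2 all integral)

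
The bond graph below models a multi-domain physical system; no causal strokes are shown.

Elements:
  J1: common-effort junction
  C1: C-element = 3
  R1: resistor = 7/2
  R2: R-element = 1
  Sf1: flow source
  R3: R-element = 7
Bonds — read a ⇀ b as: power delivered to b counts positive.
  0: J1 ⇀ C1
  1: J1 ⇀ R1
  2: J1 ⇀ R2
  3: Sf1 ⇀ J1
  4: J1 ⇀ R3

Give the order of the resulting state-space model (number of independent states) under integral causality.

β3 |Sf1  (Sf1 fixes flow; stroke at Sf1)
β0 |J1  (prefer integral on C1)
β1 |R1  (common-e at J1 fixed by 0)
β2 |R2  (J1: bond 0 brought effort, rest push out)
β4 |R3  (J1: bond 0 brought effort, rest push out)

1  (C1 all integral)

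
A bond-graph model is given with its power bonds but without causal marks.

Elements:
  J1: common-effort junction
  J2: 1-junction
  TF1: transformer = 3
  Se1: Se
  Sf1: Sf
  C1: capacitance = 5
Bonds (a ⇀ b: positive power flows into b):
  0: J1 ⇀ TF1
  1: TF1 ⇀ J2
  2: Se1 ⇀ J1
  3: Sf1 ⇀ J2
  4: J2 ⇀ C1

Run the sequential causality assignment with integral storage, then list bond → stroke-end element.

b2 stroke→J1  (Se1 (Se) sets effort on bond)
b3 stroke→Sf1  (source Sf1 imposes f)
b0 stroke→TF1  (J1: bond 2 brought effort, rest push out)
b1 stroke→J2  (J2: bond 3 brought flow, rest push out)
b4 stroke→J2  (J2 flow already set via bond 3)

b0 →TF1
b1 →J2
b2 →J1
b3 →Sf1
b4 →J2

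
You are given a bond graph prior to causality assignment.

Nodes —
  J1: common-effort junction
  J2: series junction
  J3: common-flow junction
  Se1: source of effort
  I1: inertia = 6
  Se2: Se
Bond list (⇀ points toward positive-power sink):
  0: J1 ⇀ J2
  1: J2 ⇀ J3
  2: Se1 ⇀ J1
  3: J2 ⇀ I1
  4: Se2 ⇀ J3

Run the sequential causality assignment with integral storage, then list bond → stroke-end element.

#0 stroke→J2
#1 stroke→J2
#2 stroke→J1
#3 stroke→I1
#4 stroke→J3

β2 stroke→J1  (Se1 fixes effort; stroke away)
β4 stroke→J3  (Se2: effort source, stroke at far end)
β0 stroke→J2  (J1 effort already set via bond 2)
β1 stroke→J2  (only one flow-in slot at J3)
β3 stroke→I1  (J2 needs exactly one f-in)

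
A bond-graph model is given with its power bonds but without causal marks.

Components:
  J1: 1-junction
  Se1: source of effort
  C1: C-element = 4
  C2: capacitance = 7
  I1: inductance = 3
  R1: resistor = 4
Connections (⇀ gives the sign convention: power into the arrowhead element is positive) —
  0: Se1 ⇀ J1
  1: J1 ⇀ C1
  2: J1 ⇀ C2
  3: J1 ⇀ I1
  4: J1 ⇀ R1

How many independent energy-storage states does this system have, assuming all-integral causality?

#0 stroke→J1  (Se1 fixes effort; stroke away)
#1 stroke→J1  (C1 integral (e out))
#2 stroke→J1  (C2 integral (e out))
#3 stroke→I1  (I1 outputs flow p/I1)
#4 stroke→J1  (common-f at J1 fixed by 3)

3  (C1, C2, I1 all integral)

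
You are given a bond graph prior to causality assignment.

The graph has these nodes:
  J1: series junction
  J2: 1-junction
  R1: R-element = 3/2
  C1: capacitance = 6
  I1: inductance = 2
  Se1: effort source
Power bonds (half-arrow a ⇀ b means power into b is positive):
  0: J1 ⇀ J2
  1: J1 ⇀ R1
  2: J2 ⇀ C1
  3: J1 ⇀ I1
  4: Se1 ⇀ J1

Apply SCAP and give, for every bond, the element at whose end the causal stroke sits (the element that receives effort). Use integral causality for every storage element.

#4 |J1  (Se1: effort source, stroke at far end)
#2 |J2  (C1 integral (e out))
#0 |J1  (J2 needs exactly one f-in)
#3 |I1  (prefer integral on I1)
#1 |J1  (J1 flow already set via bond 3)

b0 |J1
b1 |J1
b2 |J2
b3 |I1
b4 |J1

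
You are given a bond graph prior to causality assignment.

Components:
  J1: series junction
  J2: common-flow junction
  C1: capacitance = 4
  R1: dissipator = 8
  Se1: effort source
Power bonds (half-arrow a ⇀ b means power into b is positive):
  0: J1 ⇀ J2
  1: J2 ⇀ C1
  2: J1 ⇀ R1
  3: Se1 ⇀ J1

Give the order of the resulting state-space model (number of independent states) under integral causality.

1  (C1 all integral)

#3 stroke at J1  (Se1 (Se) sets effort on bond)
#1 stroke at J2  (C1: C, integral causality)
#0 stroke at J1  (closing 1-jn rule on J2)
#2 stroke at R1  (J1 needs exactly one f-in)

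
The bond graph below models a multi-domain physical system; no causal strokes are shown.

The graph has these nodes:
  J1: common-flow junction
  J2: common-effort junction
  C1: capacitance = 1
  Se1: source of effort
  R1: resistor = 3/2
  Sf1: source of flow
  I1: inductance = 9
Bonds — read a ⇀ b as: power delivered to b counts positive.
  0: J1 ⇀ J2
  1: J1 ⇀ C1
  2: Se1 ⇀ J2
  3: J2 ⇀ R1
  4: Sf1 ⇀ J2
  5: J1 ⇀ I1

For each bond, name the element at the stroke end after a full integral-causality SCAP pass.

b0 →J1
b1 →J1
b2 →J2
b3 →R1
b4 →Sf1
b5 →I1

β2 →J2  (Se1: effort source, stroke at far end)
β4 →Sf1  (Sf1 (Sf) sets flow on bond)
β0 →J1  (J2 effort already set via bond 2)
β3 →R1  (common-e at J2 fixed by 2)
β1 →J1  (C1: C, integral causality)
β5 →I1  (J1: last free bond brings flow in)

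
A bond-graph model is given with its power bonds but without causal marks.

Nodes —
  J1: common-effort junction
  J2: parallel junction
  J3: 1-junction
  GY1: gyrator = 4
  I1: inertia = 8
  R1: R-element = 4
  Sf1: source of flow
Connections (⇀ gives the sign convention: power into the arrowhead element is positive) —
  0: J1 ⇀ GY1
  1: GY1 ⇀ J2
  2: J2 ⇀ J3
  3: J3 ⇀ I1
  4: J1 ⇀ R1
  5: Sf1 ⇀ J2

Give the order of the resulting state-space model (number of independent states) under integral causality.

b5 →Sf1  (source Sf1 imposes f)
b3 →I1  (I1 integral (f out))
b2 →J3  (J3: bond 3 brought flow, rest push out)
b1 →J2  (closing 0-jn rule on J2)
b0 →J1  (GY1 both-in/both-out from 1)
b4 →R1  (0-jn J1 has e-setter on 0)

1  (I1 all integral)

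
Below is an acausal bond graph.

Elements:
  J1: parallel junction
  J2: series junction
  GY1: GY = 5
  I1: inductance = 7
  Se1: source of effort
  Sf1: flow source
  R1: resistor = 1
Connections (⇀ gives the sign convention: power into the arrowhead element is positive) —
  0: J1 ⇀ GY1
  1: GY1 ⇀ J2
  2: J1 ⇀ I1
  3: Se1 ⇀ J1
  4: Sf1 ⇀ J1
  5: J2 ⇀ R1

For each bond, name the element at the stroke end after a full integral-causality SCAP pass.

#3 stroke→J1  (Se1: effort source, stroke at far end)
#4 stroke→Sf1  (Sf1 fixes flow; stroke at Sf1)
#0 stroke→GY1  (0-jn J1 has e-setter on 3)
#2 stroke→I1  (0-jn J1 has e-setter on 3)
#1 stroke→GY1  (GY1: gyrator matches bond 0)
#5 stroke→J2  (common-f at J2 fixed by 1)

#0 →GY1
#1 →GY1
#2 →I1
#3 →J1
#4 →Sf1
#5 →J2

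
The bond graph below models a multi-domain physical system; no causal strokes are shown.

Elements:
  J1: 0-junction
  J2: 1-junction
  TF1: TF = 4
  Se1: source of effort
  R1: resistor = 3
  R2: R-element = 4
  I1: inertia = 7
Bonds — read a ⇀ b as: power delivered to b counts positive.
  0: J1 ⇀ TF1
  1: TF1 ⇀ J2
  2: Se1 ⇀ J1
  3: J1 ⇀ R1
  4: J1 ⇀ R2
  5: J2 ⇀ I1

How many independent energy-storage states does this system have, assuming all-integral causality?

1  (I1 all integral)

bond 2 stroke at J1  (Se1: effort source, stroke at far end)
bond 0 stroke at TF1  (0-jn J1 has e-setter on 2)
bond 3 stroke at R1  (J1: bond 2 brought effort, rest push out)
bond 4 stroke at R2  (0-jn J1 has e-setter on 2)
bond 1 stroke at J2  (TF TF1: opposite of bond 0)
bond 5 stroke at I1  (closing 1-jn rule on J2)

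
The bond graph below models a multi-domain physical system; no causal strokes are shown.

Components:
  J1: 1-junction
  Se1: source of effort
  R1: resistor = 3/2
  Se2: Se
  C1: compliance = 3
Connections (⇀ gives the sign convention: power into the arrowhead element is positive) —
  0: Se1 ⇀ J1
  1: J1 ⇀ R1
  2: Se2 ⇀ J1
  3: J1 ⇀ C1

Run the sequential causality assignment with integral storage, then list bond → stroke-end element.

bond 0 stroke at J1  (Se1 fixes effort; stroke away)
bond 2 stroke at J1  (Se2 (Se) sets effort on bond)
bond 3 stroke at J1  (prefer integral on C1)
bond 1 stroke at R1  (J1 needs exactly one f-in)

b0 |J1
b1 |R1
b2 |J1
b3 |J1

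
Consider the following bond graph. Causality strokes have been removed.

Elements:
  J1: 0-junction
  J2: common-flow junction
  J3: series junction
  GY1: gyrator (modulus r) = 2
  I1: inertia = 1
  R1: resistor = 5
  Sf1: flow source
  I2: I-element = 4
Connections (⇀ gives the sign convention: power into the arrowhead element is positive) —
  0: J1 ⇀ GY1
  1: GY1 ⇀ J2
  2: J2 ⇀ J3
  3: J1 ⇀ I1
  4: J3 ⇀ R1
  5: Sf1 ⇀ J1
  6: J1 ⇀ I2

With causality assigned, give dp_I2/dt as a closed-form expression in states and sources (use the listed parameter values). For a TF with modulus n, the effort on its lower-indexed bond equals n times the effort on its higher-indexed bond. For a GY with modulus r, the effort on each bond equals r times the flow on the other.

dp_I2/dt = 4*F_Sf1/5 - 4*p_I1/5 - p_I2/5

b5 |Sf1  (Sf1: flow source, stroke at near end)
b3 |I1  (I1 integral (f out))
b6 |I2  (prefer integral on I2)
b0 |J1  (J1 needs exactly one e-in)
b1 |J2  (through GY1, causality inverts; strokes same side of GY1)
b2 |J3  (closing 1-jn rule on J2)
b4 |R1  (J3 needs exactly one f-in)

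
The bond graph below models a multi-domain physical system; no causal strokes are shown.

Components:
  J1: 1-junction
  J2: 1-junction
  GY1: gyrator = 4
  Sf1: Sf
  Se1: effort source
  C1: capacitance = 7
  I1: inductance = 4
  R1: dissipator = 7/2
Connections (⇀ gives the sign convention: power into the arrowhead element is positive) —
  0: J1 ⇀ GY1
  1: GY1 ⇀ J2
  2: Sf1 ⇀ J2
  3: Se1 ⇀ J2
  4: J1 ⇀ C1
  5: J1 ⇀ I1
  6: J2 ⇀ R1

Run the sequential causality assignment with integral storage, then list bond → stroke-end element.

β0 →J1
β1 →J2
β2 →Sf1
β3 →J2
β4 →J1
β5 →I1
β6 →J2

#2 |Sf1  (Sf1 (Sf) sets flow on bond)
#3 |J2  (Se1 (Se) sets effort on bond)
#1 |J2  (1-jn J2 has f-setter on 2)
#6 |J2  (common-f at J2 fixed by 2)
#0 |J1  (GY GY1: same side as bond 1)
#4 |J1  (prefer integral on C1)
#5 |I1  (J1 needs exactly one f-in)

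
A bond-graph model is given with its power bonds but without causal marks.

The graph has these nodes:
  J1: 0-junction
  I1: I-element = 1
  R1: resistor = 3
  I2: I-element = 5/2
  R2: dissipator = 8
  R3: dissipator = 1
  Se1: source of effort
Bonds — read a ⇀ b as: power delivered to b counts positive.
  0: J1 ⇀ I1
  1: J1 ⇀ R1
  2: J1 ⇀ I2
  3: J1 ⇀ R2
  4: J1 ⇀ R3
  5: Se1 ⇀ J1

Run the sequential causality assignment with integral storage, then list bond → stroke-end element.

bond 0 |I1
bond 1 |R1
bond 2 |I2
bond 3 |R2
bond 4 |R3
bond 5 |J1

#5 |J1  (Se1: effort source, stroke at far end)
#0 |I1  (common-e at J1 fixed by 5)
#1 |R1  (J1: bond 5 brought effort, rest push out)
#2 |I2  (J1 effort already set via bond 5)
#3 |R2  (0-jn J1 has e-setter on 5)
#4 |R3  (0-jn J1 has e-setter on 5)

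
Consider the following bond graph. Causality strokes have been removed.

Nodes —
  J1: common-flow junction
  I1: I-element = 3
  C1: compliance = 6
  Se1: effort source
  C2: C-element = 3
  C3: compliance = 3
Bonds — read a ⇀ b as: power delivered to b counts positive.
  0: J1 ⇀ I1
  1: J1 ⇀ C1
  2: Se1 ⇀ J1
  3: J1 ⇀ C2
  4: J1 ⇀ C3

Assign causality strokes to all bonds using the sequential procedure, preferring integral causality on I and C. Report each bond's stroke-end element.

#0 stroke→I1
#1 stroke→J1
#2 stroke→J1
#3 stroke→J1
#4 stroke→J1

b2 →J1  (source Se1 imposes e)
b0 →I1  (I1: I, integral causality)
b1 →J1  (common-f at J1 fixed by 0)
b3 →J1  (J1: bond 0 brought flow, rest push out)
b4 →J1  (1-jn J1 has f-setter on 0)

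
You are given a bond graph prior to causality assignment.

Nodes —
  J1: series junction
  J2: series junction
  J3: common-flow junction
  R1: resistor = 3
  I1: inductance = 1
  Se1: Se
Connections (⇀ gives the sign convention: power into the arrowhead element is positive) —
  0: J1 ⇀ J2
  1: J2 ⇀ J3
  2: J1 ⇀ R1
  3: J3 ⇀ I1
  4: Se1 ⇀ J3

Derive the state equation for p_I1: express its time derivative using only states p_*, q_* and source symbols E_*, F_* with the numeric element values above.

dp_I1/dt = E_Se1 - 3*p_I1

bond 4 |J3  (Se1 (Se) sets effort on bond)
bond 3 |I1  (I1 integral (f out))
bond 1 |J3  (1-jn J3 has f-setter on 3)
bond 0 |J2  (1-jn J2 has f-setter on 1)
bond 2 |J1  (J1: bond 0 brought flow, rest push out)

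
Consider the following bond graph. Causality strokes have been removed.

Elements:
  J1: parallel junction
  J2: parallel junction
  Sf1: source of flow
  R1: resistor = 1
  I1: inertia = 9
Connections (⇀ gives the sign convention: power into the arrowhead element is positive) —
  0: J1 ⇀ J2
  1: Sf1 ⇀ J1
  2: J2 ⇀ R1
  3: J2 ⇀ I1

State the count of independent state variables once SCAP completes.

1  (I1 all integral)

#1 →Sf1  (Sf1 fixes flow; stroke at Sf1)
#0 →J1  (closing 0-jn rule on J1)
#3 →I1  (prefer integral on I1)
#2 →J2  (J2: last free bond brings effort in)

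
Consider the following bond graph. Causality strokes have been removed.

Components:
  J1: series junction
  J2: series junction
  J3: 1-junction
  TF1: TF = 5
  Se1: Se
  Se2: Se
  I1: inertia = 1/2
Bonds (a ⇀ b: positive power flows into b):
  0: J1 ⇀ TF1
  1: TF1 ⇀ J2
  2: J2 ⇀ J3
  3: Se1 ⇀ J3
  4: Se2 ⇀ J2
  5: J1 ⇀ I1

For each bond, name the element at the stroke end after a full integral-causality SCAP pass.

β0 →J1
β1 →TF1
β2 →J2
β3 →J3
β4 →J2
β5 →I1

β3 stroke→J3  (Se1 fixes effort; stroke away)
β4 stroke→J2  (source Se2 imposes e)
β2 stroke→J2  (only one flow-in slot at J3)
β1 stroke→TF1  (J2 needs exactly one f-in)
β0 stroke→J1  (through TF1, causality passes straight; one stroke at TF1)
β5 stroke→I1  (J1: last free bond brings flow in)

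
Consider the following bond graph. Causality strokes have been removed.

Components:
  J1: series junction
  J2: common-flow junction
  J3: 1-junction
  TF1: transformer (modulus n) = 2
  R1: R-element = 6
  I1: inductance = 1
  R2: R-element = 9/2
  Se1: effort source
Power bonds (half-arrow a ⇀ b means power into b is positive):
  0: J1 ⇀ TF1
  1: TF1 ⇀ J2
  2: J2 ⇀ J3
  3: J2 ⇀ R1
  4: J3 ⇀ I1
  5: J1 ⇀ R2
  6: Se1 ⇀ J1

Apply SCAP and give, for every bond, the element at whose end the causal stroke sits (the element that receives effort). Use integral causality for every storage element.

b0 →TF1
b1 →J2
b2 →J3
b3 →J2
b4 →I1
b5 →J1
b6 →J1

b6 |J1  (source Se1 imposes e)
b4 |I1  (I1: I, integral causality)
b2 |J3  (J3 flow already set via bond 4)
b1 |J2  (1-jn J2 has f-setter on 2)
b3 |J2  (common-f at J2 fixed by 2)
b0 |TF1  (TF TF1: opposite of bond 1)
b5 |J1  (common-f at J1 fixed by 0)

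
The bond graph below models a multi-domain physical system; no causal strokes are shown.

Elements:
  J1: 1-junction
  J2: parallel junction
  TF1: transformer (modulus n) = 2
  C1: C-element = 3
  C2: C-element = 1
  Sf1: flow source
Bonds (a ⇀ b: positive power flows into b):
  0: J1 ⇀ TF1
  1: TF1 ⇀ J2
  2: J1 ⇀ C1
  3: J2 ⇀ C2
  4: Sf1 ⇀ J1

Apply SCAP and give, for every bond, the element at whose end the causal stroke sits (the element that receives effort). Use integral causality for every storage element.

#0 stroke at J1
#1 stroke at TF1
#2 stroke at J1
#3 stroke at J2
#4 stroke at Sf1

β4 stroke→Sf1  (Sf1 (Sf) sets flow on bond)
β0 stroke→J1  (J1: bond 4 brought flow, rest push out)
β2 stroke→J1  (common-f at J1 fixed by 4)
β1 stroke→TF1  (TF1 one-in-one-out from 0)
β3 stroke→J2  (J2: last free bond brings effort in)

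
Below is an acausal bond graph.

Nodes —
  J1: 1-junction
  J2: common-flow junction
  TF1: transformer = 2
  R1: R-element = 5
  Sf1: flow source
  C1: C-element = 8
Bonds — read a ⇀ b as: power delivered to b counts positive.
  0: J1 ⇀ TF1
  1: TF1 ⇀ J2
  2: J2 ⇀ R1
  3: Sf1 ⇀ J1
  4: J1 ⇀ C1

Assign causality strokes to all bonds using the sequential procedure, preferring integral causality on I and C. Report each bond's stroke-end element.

β3 stroke at Sf1  (Sf1 fixes flow; stroke at Sf1)
β0 stroke at J1  (common-f at J1 fixed by 3)
β4 stroke at J1  (1-jn J1 has f-setter on 3)
β1 stroke at TF1  (TF1: transformer flips bond 0)
β2 stroke at J2  (J2 flow already set via bond 1)

bond 0 stroke at J1
bond 1 stroke at TF1
bond 2 stroke at J2
bond 3 stroke at Sf1
bond 4 stroke at J1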